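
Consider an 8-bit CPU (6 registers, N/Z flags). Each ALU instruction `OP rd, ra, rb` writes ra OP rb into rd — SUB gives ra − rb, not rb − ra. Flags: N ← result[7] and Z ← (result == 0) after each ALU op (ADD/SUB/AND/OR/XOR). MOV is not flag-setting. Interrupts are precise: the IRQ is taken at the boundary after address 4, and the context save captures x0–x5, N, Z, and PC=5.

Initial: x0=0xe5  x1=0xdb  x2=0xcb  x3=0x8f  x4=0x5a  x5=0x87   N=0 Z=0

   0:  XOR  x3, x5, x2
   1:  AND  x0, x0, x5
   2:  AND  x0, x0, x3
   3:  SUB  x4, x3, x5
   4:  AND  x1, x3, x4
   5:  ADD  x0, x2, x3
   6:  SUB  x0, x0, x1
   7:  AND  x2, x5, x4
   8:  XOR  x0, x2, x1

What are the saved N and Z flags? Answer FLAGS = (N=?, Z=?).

after  0: x0=0xe5 x1=0xdb x2=0xcb x3=0x4c x4=0x5a x5=0x87  N=0 Z=0
after  1: x0=0x85 x1=0xdb x2=0xcb x3=0x4c x4=0x5a x5=0x87  N=1 Z=0
after  2: x0=0x04 x1=0xdb x2=0xcb x3=0x4c x4=0x5a x5=0x87  N=0 Z=0
after  3: x0=0x04 x1=0xdb x2=0xcb x3=0x4c x4=0xc5 x5=0x87  N=1 Z=0
after  4: x0=0x04 x1=0x44 x2=0xcb x3=0x4c x4=0xc5 x5=0x87  N=0 Z=0
-- IRQ taken; context saved, return-PC = 5 --

FLAGS = (N=0, Z=0)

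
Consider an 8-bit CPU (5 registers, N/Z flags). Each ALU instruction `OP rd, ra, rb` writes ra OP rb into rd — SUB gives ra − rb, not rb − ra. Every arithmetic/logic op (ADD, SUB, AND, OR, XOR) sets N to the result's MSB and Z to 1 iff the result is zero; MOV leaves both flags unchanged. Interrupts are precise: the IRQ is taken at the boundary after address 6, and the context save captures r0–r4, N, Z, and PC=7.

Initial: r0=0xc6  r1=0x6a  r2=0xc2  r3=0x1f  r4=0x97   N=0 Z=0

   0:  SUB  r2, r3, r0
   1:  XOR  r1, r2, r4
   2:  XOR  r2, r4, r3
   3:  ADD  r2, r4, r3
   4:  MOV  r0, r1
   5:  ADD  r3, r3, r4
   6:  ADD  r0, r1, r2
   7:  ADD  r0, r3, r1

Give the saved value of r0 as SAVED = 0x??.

after  0: r0=0xc6 r1=0x6a r2=0x59 r3=0x1f r4=0x97  N=0 Z=0
after  1: r0=0xc6 r1=0xce r2=0x59 r3=0x1f r4=0x97  N=1 Z=0
after  2: r0=0xc6 r1=0xce r2=0x88 r3=0x1f r4=0x97  N=1 Z=0
after  3: r0=0xc6 r1=0xce r2=0xb6 r3=0x1f r4=0x97  N=1 Z=0
after  4: r0=0xce r1=0xce r2=0xb6 r3=0x1f r4=0x97  N=1 Z=0
after  5: r0=0xce r1=0xce r2=0xb6 r3=0xb6 r4=0x97  N=1 Z=0
after  6: r0=0x84 r1=0xce r2=0xb6 r3=0xb6 r4=0x97  N=1 Z=0
-- IRQ taken; context saved, return-PC = 7 --

SAVED = 0x84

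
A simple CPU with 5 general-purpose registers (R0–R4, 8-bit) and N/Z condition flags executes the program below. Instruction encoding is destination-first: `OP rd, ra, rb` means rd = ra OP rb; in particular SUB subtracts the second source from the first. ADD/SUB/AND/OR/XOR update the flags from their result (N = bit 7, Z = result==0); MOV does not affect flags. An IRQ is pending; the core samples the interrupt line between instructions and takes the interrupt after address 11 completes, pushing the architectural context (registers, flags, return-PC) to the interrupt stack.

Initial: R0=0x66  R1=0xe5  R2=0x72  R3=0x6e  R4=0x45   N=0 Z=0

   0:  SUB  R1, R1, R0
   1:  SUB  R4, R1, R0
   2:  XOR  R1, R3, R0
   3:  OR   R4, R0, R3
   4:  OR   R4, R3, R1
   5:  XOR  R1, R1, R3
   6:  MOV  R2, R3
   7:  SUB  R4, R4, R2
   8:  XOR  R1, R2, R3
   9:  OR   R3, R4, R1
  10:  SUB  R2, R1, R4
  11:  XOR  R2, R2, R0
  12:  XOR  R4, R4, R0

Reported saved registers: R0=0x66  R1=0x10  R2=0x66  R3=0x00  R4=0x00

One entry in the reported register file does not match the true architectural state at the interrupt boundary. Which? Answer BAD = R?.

BAD = R1

after  0: R0=0x66 R1=0x7f R2=0x72 R3=0x6e R4=0x45  N=0 Z=0
after  1: R0=0x66 R1=0x7f R2=0x72 R3=0x6e R4=0x19  N=0 Z=0
after  2: R0=0x66 R1=0x08 R2=0x72 R3=0x6e R4=0x19  N=0 Z=0
after  3: R0=0x66 R1=0x08 R2=0x72 R3=0x6e R4=0x6e  N=0 Z=0
after  4: R0=0x66 R1=0x08 R2=0x72 R3=0x6e R4=0x6e  N=0 Z=0
after  5: R0=0x66 R1=0x66 R2=0x72 R3=0x6e R4=0x6e  N=0 Z=0
after  6: R0=0x66 R1=0x66 R2=0x6e R3=0x6e R4=0x6e  N=0 Z=0
after  7: R0=0x66 R1=0x66 R2=0x6e R3=0x6e R4=0x00  N=0 Z=1
after  8: R0=0x66 R1=0x00 R2=0x6e R3=0x6e R4=0x00  N=0 Z=1
after  9: R0=0x66 R1=0x00 R2=0x6e R3=0x00 R4=0x00  N=0 Z=1
after 10: R0=0x66 R1=0x00 R2=0x00 R3=0x00 R4=0x00  N=0 Z=1
after 11: R0=0x66 R1=0x00 R2=0x66 R3=0x00 R4=0x00  N=0 Z=0
-- IRQ taken; context saved, return-PC = 12 --
mismatch: R1: reported 0x10 vs actual 0x00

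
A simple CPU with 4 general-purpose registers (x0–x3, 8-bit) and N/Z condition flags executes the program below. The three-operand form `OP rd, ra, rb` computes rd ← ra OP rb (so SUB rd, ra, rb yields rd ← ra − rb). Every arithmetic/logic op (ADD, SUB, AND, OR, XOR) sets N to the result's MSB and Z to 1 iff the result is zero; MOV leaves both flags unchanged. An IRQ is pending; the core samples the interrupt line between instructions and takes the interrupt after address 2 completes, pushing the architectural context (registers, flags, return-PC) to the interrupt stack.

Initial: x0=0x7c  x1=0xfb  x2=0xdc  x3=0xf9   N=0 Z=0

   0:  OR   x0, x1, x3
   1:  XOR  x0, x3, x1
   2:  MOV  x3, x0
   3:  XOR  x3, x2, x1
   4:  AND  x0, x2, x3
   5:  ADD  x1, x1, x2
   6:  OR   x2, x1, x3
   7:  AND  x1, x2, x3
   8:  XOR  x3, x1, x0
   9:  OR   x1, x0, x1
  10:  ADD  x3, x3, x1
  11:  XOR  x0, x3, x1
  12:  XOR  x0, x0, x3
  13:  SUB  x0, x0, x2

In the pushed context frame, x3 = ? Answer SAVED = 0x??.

after  0: x0=0xfb x1=0xfb x2=0xdc x3=0xf9  N=1 Z=0
after  1: x0=0x02 x1=0xfb x2=0xdc x3=0xf9  N=0 Z=0
after  2: x0=0x02 x1=0xfb x2=0xdc x3=0x02  N=0 Z=0
-- IRQ taken; context saved, return-PC = 3 --

SAVED = 0x02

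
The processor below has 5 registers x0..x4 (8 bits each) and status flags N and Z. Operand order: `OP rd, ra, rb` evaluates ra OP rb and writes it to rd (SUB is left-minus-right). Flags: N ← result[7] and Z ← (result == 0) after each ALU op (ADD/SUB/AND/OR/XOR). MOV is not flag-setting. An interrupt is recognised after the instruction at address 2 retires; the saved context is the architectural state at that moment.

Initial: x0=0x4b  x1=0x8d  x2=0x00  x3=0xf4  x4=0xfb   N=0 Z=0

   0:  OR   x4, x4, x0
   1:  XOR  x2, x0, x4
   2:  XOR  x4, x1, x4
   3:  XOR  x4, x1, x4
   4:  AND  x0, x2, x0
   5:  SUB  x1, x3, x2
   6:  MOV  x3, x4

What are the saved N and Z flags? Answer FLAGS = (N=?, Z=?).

FLAGS = (N=0, Z=0)

after  0: x0=0x4b x1=0x8d x2=0x00 x3=0xf4 x4=0xfb  N=1 Z=0
after  1: x0=0x4b x1=0x8d x2=0xb0 x3=0xf4 x4=0xfb  N=1 Z=0
after  2: x0=0x4b x1=0x8d x2=0xb0 x3=0xf4 x4=0x76  N=0 Z=0
-- IRQ taken; context saved, return-PC = 3 --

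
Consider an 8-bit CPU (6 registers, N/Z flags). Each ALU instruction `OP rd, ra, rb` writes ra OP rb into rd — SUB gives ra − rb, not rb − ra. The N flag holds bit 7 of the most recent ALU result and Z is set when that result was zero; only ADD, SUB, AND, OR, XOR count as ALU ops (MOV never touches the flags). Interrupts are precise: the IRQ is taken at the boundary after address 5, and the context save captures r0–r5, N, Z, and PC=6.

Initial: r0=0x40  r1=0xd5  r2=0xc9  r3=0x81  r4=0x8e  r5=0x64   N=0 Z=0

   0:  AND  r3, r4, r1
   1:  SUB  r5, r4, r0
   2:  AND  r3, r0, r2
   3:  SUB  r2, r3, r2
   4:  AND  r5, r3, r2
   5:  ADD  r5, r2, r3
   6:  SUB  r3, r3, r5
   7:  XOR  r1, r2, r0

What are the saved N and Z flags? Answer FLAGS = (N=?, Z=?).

FLAGS = (N=1, Z=0)

after  0: r0=0x40 r1=0xd5 r2=0xc9 r3=0x84 r4=0x8e r5=0x64  N=1 Z=0
after  1: r0=0x40 r1=0xd5 r2=0xc9 r3=0x84 r4=0x8e r5=0x4e  N=0 Z=0
after  2: r0=0x40 r1=0xd5 r2=0xc9 r3=0x40 r4=0x8e r5=0x4e  N=0 Z=0
after  3: r0=0x40 r1=0xd5 r2=0x77 r3=0x40 r4=0x8e r5=0x4e  N=0 Z=0
after  4: r0=0x40 r1=0xd5 r2=0x77 r3=0x40 r4=0x8e r5=0x40  N=0 Z=0
after  5: r0=0x40 r1=0xd5 r2=0x77 r3=0x40 r4=0x8e r5=0xb7  N=1 Z=0
-- IRQ taken; context saved, return-PC = 6 --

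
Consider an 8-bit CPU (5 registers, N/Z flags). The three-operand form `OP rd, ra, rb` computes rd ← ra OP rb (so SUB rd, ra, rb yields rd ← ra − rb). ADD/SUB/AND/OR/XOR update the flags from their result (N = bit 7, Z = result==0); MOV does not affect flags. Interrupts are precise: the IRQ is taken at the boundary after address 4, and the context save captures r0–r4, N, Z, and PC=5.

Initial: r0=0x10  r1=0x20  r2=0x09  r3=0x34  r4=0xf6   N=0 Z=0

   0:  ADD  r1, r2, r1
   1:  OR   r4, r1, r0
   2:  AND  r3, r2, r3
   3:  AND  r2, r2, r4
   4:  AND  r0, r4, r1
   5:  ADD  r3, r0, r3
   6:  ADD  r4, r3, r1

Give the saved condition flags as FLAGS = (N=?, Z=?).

FLAGS = (N=0, Z=0)

after  0: r0=0x10 r1=0x29 r2=0x09 r3=0x34 r4=0xf6  N=0 Z=0
after  1: r0=0x10 r1=0x29 r2=0x09 r3=0x34 r4=0x39  N=0 Z=0
after  2: r0=0x10 r1=0x29 r2=0x09 r3=0x00 r4=0x39  N=0 Z=1
after  3: r0=0x10 r1=0x29 r2=0x09 r3=0x00 r4=0x39  N=0 Z=0
after  4: r0=0x29 r1=0x29 r2=0x09 r3=0x00 r4=0x39  N=0 Z=0
-- IRQ taken; context saved, return-PC = 5 --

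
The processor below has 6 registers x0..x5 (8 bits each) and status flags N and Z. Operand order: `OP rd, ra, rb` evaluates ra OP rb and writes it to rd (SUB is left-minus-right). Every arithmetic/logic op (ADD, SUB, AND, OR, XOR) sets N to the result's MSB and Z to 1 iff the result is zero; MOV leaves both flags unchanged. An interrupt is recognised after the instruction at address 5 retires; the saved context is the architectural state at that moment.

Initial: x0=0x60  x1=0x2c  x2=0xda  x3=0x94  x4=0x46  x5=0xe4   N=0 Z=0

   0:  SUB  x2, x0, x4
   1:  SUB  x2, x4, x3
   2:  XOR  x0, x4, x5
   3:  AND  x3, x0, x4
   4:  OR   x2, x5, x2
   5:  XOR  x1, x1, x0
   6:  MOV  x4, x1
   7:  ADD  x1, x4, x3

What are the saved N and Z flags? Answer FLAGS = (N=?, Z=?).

after  0: x0=0x60 x1=0x2c x2=0x1a x3=0x94 x4=0x46 x5=0xe4  N=0 Z=0
after  1: x0=0x60 x1=0x2c x2=0xb2 x3=0x94 x4=0x46 x5=0xe4  N=1 Z=0
after  2: x0=0xa2 x1=0x2c x2=0xb2 x3=0x94 x4=0x46 x5=0xe4  N=1 Z=0
after  3: x0=0xa2 x1=0x2c x2=0xb2 x3=0x02 x4=0x46 x5=0xe4  N=0 Z=0
after  4: x0=0xa2 x1=0x2c x2=0xf6 x3=0x02 x4=0x46 x5=0xe4  N=1 Z=0
after  5: x0=0xa2 x1=0x8e x2=0xf6 x3=0x02 x4=0x46 x5=0xe4  N=1 Z=0
-- IRQ taken; context saved, return-PC = 6 --

FLAGS = (N=1, Z=0)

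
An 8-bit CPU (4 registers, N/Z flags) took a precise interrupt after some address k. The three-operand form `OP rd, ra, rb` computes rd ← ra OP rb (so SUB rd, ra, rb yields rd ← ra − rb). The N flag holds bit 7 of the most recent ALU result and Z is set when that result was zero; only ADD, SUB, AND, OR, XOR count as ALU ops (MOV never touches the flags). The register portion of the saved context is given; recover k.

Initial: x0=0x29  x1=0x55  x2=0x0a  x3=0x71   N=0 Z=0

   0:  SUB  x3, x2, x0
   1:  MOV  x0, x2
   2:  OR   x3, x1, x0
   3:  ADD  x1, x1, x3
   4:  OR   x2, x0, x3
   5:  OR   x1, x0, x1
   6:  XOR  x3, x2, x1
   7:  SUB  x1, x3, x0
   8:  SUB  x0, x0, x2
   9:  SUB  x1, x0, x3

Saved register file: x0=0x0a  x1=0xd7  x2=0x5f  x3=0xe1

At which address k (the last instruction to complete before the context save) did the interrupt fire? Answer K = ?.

after  0: x0=0x29 x1=0x55 x2=0x0a x3=0xe1  N=1 Z=0
after  1: x0=0x0a x1=0x55 x2=0x0a x3=0xe1  N=1 Z=0
after  2: x0=0x0a x1=0x55 x2=0x0a x3=0x5f  N=0 Z=0
after  3: x0=0x0a x1=0xb4 x2=0x0a x3=0x5f  N=1 Z=0
after  4: x0=0x0a x1=0xb4 x2=0x5f x3=0x5f  N=0 Z=0
after  5: x0=0x0a x1=0xbe x2=0x5f x3=0x5f  N=1 Z=0
after  6: x0=0x0a x1=0xbe x2=0x5f x3=0xe1  N=1 Z=0
after  7: x0=0x0a x1=0xd7 x2=0x5f x3=0xe1  N=1 Z=0
-- IRQ taken; context saved, return-PC = 8 --

K = 7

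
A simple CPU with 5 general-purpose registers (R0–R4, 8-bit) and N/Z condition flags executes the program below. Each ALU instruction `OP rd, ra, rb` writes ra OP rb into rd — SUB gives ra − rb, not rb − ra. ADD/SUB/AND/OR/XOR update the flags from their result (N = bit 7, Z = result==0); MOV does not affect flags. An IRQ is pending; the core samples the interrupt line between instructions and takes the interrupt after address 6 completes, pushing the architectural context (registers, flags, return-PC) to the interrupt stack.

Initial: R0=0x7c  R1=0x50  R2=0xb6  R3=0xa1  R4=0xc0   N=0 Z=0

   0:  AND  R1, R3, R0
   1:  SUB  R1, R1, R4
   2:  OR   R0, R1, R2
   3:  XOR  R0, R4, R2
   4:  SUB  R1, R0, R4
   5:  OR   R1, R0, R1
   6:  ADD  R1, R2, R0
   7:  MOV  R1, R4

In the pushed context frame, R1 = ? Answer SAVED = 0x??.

SAVED = 0x2c

after  0: R0=0x7c R1=0x20 R2=0xb6 R3=0xa1 R4=0xc0  N=0 Z=0
after  1: R0=0x7c R1=0x60 R2=0xb6 R3=0xa1 R4=0xc0  N=0 Z=0
after  2: R0=0xf6 R1=0x60 R2=0xb6 R3=0xa1 R4=0xc0  N=1 Z=0
after  3: R0=0x76 R1=0x60 R2=0xb6 R3=0xa1 R4=0xc0  N=0 Z=0
after  4: R0=0x76 R1=0xb6 R2=0xb6 R3=0xa1 R4=0xc0  N=1 Z=0
after  5: R0=0x76 R1=0xf6 R2=0xb6 R3=0xa1 R4=0xc0  N=1 Z=0
after  6: R0=0x76 R1=0x2c R2=0xb6 R3=0xa1 R4=0xc0  N=0 Z=0
-- IRQ taken; context saved, return-PC = 7 --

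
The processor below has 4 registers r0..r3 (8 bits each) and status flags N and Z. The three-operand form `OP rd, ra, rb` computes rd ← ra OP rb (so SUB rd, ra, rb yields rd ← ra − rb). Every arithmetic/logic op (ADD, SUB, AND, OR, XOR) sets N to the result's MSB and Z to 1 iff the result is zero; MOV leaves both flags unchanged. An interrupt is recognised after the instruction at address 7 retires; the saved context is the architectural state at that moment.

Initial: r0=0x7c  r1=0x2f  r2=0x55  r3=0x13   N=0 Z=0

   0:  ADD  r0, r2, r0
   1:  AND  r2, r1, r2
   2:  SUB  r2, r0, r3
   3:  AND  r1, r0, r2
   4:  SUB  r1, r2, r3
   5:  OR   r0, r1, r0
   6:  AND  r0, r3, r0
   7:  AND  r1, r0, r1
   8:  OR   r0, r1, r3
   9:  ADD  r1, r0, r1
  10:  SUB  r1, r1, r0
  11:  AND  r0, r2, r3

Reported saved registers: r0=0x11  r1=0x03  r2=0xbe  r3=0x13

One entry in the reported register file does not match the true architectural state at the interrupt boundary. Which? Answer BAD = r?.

BAD = r0

after  0: r0=0xd1 r1=0x2f r2=0x55 r3=0x13  N=1 Z=0
after  1: r0=0xd1 r1=0x2f r2=0x05 r3=0x13  N=0 Z=0
after  2: r0=0xd1 r1=0x2f r2=0xbe r3=0x13  N=1 Z=0
after  3: r0=0xd1 r1=0x90 r2=0xbe r3=0x13  N=1 Z=0
after  4: r0=0xd1 r1=0xab r2=0xbe r3=0x13  N=1 Z=0
after  5: r0=0xfb r1=0xab r2=0xbe r3=0x13  N=1 Z=0
after  6: r0=0x13 r1=0xab r2=0xbe r3=0x13  N=0 Z=0
after  7: r0=0x13 r1=0x03 r2=0xbe r3=0x13  N=0 Z=0
-- IRQ taken; context saved, return-PC = 8 --
mismatch: r0: reported 0x11 vs actual 0x13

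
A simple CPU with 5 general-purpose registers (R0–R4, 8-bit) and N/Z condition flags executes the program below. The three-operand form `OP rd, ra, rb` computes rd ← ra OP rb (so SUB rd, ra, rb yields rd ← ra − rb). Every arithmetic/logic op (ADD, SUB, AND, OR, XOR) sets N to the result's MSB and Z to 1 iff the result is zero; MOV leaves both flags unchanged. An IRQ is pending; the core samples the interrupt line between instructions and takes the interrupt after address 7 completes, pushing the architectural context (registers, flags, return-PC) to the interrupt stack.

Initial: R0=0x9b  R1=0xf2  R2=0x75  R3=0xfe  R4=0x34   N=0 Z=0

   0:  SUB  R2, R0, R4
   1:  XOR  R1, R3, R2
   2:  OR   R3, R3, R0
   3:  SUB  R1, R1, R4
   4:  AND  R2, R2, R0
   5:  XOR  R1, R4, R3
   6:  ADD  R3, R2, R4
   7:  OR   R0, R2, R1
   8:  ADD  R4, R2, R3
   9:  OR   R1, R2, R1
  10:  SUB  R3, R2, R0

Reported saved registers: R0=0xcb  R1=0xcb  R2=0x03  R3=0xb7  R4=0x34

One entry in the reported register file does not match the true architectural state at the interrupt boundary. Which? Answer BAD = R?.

BAD = R3

after  0: R0=0x9b R1=0xf2 R2=0x67 R3=0xfe R4=0x34  N=0 Z=0
after  1: R0=0x9b R1=0x99 R2=0x67 R3=0xfe R4=0x34  N=1 Z=0
after  2: R0=0x9b R1=0x99 R2=0x67 R3=0xff R4=0x34  N=1 Z=0
after  3: R0=0x9b R1=0x65 R2=0x67 R3=0xff R4=0x34  N=0 Z=0
after  4: R0=0x9b R1=0x65 R2=0x03 R3=0xff R4=0x34  N=0 Z=0
after  5: R0=0x9b R1=0xcb R2=0x03 R3=0xff R4=0x34  N=1 Z=0
after  6: R0=0x9b R1=0xcb R2=0x03 R3=0x37 R4=0x34  N=0 Z=0
after  7: R0=0xcb R1=0xcb R2=0x03 R3=0x37 R4=0x34  N=1 Z=0
-- IRQ taken; context saved, return-PC = 8 --
mismatch: R3: reported 0xb7 vs actual 0x37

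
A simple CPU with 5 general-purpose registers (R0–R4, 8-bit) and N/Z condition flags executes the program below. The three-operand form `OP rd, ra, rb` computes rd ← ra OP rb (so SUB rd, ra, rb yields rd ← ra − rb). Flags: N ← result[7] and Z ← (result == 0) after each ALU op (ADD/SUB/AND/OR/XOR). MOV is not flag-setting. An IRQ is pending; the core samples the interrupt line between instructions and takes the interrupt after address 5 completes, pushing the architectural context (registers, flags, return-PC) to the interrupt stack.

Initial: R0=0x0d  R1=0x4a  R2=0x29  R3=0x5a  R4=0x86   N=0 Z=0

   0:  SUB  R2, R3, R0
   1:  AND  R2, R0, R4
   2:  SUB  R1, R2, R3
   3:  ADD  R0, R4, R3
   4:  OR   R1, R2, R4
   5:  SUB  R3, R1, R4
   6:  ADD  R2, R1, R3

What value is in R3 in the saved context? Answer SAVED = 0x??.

SAVED = 0x00

after  0: R0=0x0d R1=0x4a R2=0x4d R3=0x5a R4=0x86  N=0 Z=0
after  1: R0=0x0d R1=0x4a R2=0x04 R3=0x5a R4=0x86  N=0 Z=0
after  2: R0=0x0d R1=0xaa R2=0x04 R3=0x5a R4=0x86  N=1 Z=0
after  3: R0=0xe0 R1=0xaa R2=0x04 R3=0x5a R4=0x86  N=1 Z=0
after  4: R0=0xe0 R1=0x86 R2=0x04 R3=0x5a R4=0x86  N=1 Z=0
after  5: R0=0xe0 R1=0x86 R2=0x04 R3=0x00 R4=0x86  N=0 Z=1
-- IRQ taken; context saved, return-PC = 6 --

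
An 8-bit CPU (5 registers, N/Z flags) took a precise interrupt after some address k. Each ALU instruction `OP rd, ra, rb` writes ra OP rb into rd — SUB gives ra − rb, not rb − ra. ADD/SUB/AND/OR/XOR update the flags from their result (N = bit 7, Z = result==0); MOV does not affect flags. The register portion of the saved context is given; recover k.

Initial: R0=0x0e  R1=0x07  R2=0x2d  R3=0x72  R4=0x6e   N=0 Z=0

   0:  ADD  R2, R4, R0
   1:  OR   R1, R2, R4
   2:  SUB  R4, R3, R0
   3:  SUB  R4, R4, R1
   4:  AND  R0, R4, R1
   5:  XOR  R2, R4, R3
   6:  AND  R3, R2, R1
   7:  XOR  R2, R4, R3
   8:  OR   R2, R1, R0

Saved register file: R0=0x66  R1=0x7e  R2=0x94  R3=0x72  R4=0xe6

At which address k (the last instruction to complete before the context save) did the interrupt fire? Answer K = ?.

K = 5

after  0: R0=0x0e R1=0x07 R2=0x7c R3=0x72 R4=0x6e  N=0 Z=0
after  1: R0=0x0e R1=0x7e R2=0x7c R3=0x72 R4=0x6e  N=0 Z=0
after  2: R0=0x0e R1=0x7e R2=0x7c R3=0x72 R4=0x64  N=0 Z=0
after  3: R0=0x0e R1=0x7e R2=0x7c R3=0x72 R4=0xe6  N=1 Z=0
after  4: R0=0x66 R1=0x7e R2=0x7c R3=0x72 R4=0xe6  N=0 Z=0
after  5: R0=0x66 R1=0x7e R2=0x94 R3=0x72 R4=0xe6  N=1 Z=0
-- IRQ taken; context saved, return-PC = 6 --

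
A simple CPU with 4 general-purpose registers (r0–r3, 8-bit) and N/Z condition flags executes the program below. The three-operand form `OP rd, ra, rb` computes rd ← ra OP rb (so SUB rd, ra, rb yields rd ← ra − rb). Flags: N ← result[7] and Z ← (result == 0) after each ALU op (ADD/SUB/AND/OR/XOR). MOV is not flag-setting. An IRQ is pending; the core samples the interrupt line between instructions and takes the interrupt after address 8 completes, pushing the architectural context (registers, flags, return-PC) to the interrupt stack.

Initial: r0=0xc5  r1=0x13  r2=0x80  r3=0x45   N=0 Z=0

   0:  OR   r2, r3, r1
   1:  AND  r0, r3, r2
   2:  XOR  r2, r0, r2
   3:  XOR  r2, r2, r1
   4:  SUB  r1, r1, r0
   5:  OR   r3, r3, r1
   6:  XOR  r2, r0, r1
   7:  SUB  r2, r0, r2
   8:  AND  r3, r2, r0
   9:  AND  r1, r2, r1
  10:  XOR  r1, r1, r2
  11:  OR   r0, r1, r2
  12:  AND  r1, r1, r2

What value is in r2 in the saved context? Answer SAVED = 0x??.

after  0: r0=0xc5 r1=0x13 r2=0x57 r3=0x45  N=0 Z=0
after  1: r0=0x45 r1=0x13 r2=0x57 r3=0x45  N=0 Z=0
after  2: r0=0x45 r1=0x13 r2=0x12 r3=0x45  N=0 Z=0
after  3: r0=0x45 r1=0x13 r2=0x01 r3=0x45  N=0 Z=0
after  4: r0=0x45 r1=0xce r2=0x01 r3=0x45  N=1 Z=0
after  5: r0=0x45 r1=0xce r2=0x01 r3=0xcf  N=1 Z=0
after  6: r0=0x45 r1=0xce r2=0x8b r3=0xcf  N=1 Z=0
after  7: r0=0x45 r1=0xce r2=0xba r3=0xcf  N=1 Z=0
after  8: r0=0x45 r1=0xce r2=0xba r3=0x00  N=0 Z=1
-- IRQ taken; context saved, return-PC = 9 --

SAVED = 0xba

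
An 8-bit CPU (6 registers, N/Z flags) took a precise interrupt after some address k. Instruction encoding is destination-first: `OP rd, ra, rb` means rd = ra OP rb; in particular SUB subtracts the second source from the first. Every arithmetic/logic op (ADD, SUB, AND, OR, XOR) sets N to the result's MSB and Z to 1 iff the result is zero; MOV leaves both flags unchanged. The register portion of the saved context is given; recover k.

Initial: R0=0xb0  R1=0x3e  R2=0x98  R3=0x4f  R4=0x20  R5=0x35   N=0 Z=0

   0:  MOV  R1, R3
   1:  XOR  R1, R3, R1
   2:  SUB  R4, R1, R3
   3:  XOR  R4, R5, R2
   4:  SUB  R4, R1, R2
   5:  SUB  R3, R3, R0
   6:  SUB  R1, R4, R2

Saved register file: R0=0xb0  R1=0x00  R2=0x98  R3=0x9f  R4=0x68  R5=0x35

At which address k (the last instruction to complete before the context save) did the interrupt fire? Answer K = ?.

after  0: R0=0xb0 R1=0x4f R2=0x98 R3=0x4f R4=0x20 R5=0x35  N=0 Z=0
after  1: R0=0xb0 R1=0x00 R2=0x98 R3=0x4f R4=0x20 R5=0x35  N=0 Z=1
after  2: R0=0xb0 R1=0x00 R2=0x98 R3=0x4f R4=0xb1 R5=0x35  N=1 Z=0
after  3: R0=0xb0 R1=0x00 R2=0x98 R3=0x4f R4=0xad R5=0x35  N=1 Z=0
after  4: R0=0xb0 R1=0x00 R2=0x98 R3=0x4f R4=0x68 R5=0x35  N=0 Z=0
after  5: R0=0xb0 R1=0x00 R2=0x98 R3=0x9f R4=0x68 R5=0x35  N=1 Z=0
-- IRQ taken; context saved, return-PC = 6 --

K = 5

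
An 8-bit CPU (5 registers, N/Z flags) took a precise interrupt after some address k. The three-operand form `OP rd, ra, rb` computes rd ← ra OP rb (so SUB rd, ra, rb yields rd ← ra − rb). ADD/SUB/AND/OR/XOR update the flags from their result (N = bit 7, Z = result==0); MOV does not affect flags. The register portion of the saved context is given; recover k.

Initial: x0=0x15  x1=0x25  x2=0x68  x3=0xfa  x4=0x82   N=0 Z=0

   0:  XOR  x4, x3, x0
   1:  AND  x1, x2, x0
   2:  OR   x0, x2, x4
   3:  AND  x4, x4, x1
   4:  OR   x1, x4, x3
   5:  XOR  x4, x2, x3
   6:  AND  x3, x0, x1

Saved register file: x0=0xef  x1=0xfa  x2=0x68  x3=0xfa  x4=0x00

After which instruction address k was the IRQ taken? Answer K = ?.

K = 4

after  0: x0=0x15 x1=0x25 x2=0x68 x3=0xfa x4=0xef  N=1 Z=0
after  1: x0=0x15 x1=0x00 x2=0x68 x3=0xfa x4=0xef  N=0 Z=1
after  2: x0=0xef x1=0x00 x2=0x68 x3=0xfa x4=0xef  N=1 Z=0
after  3: x0=0xef x1=0x00 x2=0x68 x3=0xfa x4=0x00  N=0 Z=1
after  4: x0=0xef x1=0xfa x2=0x68 x3=0xfa x4=0x00  N=1 Z=0
-- IRQ taken; context saved, return-PC = 5 --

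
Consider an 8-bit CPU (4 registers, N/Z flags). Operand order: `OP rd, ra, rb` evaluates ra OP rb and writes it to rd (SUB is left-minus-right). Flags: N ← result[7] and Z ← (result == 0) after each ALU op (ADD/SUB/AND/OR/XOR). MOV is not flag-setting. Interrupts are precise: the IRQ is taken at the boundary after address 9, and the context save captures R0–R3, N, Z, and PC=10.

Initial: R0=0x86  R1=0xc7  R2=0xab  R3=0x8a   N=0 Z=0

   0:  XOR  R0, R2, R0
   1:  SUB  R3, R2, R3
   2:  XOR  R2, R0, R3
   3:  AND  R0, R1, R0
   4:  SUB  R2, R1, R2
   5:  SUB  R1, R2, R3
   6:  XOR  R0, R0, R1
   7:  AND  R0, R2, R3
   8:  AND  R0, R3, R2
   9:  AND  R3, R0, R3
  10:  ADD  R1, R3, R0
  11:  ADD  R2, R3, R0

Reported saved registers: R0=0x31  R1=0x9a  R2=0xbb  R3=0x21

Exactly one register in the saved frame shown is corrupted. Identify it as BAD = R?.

after  0: R0=0x2d R1=0xc7 R2=0xab R3=0x8a  N=0 Z=0
after  1: R0=0x2d R1=0xc7 R2=0xab R3=0x21  N=0 Z=0
after  2: R0=0x2d R1=0xc7 R2=0x0c R3=0x21  N=0 Z=0
after  3: R0=0x05 R1=0xc7 R2=0x0c R3=0x21  N=0 Z=0
after  4: R0=0x05 R1=0xc7 R2=0xbb R3=0x21  N=1 Z=0
after  5: R0=0x05 R1=0x9a R2=0xbb R3=0x21  N=1 Z=0
after  6: R0=0x9f R1=0x9a R2=0xbb R3=0x21  N=1 Z=0
after  7: R0=0x21 R1=0x9a R2=0xbb R3=0x21  N=0 Z=0
after  8: R0=0x21 R1=0x9a R2=0xbb R3=0x21  N=0 Z=0
after  9: R0=0x21 R1=0x9a R2=0xbb R3=0x21  N=0 Z=0
-- IRQ taken; context saved, return-PC = 10 --
mismatch: R0: reported 0x31 vs actual 0x21

BAD = R0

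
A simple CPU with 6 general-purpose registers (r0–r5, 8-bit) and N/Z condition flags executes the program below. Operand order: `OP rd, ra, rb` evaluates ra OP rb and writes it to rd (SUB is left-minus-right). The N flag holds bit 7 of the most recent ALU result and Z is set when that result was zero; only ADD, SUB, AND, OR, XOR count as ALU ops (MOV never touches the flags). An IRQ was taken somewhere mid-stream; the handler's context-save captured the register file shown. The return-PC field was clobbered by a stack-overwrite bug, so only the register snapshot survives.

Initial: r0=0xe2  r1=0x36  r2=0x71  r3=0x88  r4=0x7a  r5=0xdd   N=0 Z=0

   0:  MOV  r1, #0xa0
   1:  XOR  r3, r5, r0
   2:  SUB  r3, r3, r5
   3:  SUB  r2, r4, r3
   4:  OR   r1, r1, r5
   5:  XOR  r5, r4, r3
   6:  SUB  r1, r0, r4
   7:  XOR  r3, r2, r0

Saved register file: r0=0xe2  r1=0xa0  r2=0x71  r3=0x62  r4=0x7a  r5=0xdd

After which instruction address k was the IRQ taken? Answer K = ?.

K = 2

after  0: r0=0xe2 r1=0xa0 r2=0x71 r3=0x88 r4=0x7a r5=0xdd  N=0 Z=0
after  1: r0=0xe2 r1=0xa0 r2=0x71 r3=0x3f r4=0x7a r5=0xdd  N=0 Z=0
after  2: r0=0xe2 r1=0xa0 r2=0x71 r3=0x62 r4=0x7a r5=0xdd  N=0 Z=0
-- IRQ taken; context saved, return-PC = 3 --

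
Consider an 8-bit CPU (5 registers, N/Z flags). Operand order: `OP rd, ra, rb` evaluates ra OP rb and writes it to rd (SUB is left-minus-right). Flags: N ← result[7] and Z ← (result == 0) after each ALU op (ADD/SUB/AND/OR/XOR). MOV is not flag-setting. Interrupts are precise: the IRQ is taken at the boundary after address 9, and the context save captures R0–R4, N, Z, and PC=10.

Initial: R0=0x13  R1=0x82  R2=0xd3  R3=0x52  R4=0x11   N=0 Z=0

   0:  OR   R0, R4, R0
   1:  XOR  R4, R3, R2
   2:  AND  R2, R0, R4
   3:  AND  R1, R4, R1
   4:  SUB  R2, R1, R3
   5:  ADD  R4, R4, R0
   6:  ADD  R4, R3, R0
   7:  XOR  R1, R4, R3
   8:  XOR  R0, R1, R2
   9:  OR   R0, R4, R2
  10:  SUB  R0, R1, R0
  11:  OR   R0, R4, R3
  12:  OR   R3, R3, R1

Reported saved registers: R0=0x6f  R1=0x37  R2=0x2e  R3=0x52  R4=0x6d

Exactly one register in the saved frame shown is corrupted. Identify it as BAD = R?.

BAD = R4

after  0: R0=0x13 R1=0x82 R2=0xd3 R3=0x52 R4=0x11  N=0 Z=0
after  1: R0=0x13 R1=0x82 R2=0xd3 R3=0x52 R4=0x81  N=1 Z=0
after  2: R0=0x13 R1=0x82 R2=0x01 R3=0x52 R4=0x81  N=0 Z=0
after  3: R0=0x13 R1=0x80 R2=0x01 R3=0x52 R4=0x81  N=1 Z=0
after  4: R0=0x13 R1=0x80 R2=0x2e R3=0x52 R4=0x81  N=0 Z=0
after  5: R0=0x13 R1=0x80 R2=0x2e R3=0x52 R4=0x94  N=1 Z=0
after  6: R0=0x13 R1=0x80 R2=0x2e R3=0x52 R4=0x65  N=0 Z=0
after  7: R0=0x13 R1=0x37 R2=0x2e R3=0x52 R4=0x65  N=0 Z=0
after  8: R0=0x19 R1=0x37 R2=0x2e R3=0x52 R4=0x65  N=0 Z=0
after  9: R0=0x6f R1=0x37 R2=0x2e R3=0x52 R4=0x65  N=0 Z=0
-- IRQ taken; context saved, return-PC = 10 --
mismatch: R4: reported 0x6d vs actual 0x65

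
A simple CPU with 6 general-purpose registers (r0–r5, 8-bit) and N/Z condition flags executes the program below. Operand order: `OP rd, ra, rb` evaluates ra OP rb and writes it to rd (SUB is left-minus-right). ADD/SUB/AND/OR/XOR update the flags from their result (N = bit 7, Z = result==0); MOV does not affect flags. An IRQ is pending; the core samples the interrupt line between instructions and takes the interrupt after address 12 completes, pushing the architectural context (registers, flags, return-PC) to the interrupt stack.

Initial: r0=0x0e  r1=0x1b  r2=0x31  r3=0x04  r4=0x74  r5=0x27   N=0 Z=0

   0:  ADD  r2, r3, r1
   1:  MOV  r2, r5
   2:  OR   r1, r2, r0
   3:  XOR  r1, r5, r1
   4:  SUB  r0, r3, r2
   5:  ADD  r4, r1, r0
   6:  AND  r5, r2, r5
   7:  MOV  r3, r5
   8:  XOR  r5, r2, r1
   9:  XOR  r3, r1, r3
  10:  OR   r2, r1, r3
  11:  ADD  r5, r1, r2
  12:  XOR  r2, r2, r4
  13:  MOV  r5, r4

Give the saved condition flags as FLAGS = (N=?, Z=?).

after  0: r0=0x0e r1=0x1b r2=0x1f r3=0x04 r4=0x74 r5=0x27  N=0 Z=0
after  1: r0=0x0e r1=0x1b r2=0x27 r3=0x04 r4=0x74 r5=0x27  N=0 Z=0
after  2: r0=0x0e r1=0x2f r2=0x27 r3=0x04 r4=0x74 r5=0x27  N=0 Z=0
after  3: r0=0x0e r1=0x08 r2=0x27 r3=0x04 r4=0x74 r5=0x27  N=0 Z=0
after  4: r0=0xdd r1=0x08 r2=0x27 r3=0x04 r4=0x74 r5=0x27  N=1 Z=0
after  5: r0=0xdd r1=0x08 r2=0x27 r3=0x04 r4=0xe5 r5=0x27  N=1 Z=0
after  6: r0=0xdd r1=0x08 r2=0x27 r3=0x04 r4=0xe5 r5=0x27  N=0 Z=0
after  7: r0=0xdd r1=0x08 r2=0x27 r3=0x27 r4=0xe5 r5=0x27  N=0 Z=0
after  8: r0=0xdd r1=0x08 r2=0x27 r3=0x27 r4=0xe5 r5=0x2f  N=0 Z=0
after  9: r0=0xdd r1=0x08 r2=0x27 r3=0x2f r4=0xe5 r5=0x2f  N=0 Z=0
after 10: r0=0xdd r1=0x08 r2=0x2f r3=0x2f r4=0xe5 r5=0x2f  N=0 Z=0
after 11: r0=0xdd r1=0x08 r2=0x2f r3=0x2f r4=0xe5 r5=0x37  N=0 Z=0
after 12: r0=0xdd r1=0x08 r2=0xca r3=0x2f r4=0xe5 r5=0x37  N=1 Z=0
-- IRQ taken; context saved, return-PC = 13 --

FLAGS = (N=1, Z=0)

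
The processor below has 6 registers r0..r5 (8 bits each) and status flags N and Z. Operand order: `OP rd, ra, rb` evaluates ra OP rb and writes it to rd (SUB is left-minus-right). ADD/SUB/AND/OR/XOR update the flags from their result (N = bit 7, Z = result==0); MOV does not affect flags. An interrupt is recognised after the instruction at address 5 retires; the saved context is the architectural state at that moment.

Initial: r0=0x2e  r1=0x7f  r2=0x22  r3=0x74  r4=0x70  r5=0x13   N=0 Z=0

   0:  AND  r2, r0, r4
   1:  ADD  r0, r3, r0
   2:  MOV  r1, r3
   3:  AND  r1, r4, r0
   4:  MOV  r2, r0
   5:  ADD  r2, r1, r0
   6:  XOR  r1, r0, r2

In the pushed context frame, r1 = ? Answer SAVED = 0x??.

after  0: r0=0x2e r1=0x7f r2=0x20 r3=0x74 r4=0x70 r5=0x13  N=0 Z=0
after  1: r0=0xa2 r1=0x7f r2=0x20 r3=0x74 r4=0x70 r5=0x13  N=1 Z=0
after  2: r0=0xa2 r1=0x74 r2=0x20 r3=0x74 r4=0x70 r5=0x13  N=1 Z=0
after  3: r0=0xa2 r1=0x20 r2=0x20 r3=0x74 r4=0x70 r5=0x13  N=0 Z=0
after  4: r0=0xa2 r1=0x20 r2=0xa2 r3=0x74 r4=0x70 r5=0x13  N=0 Z=0
after  5: r0=0xa2 r1=0x20 r2=0xc2 r3=0x74 r4=0x70 r5=0x13  N=1 Z=0
-- IRQ taken; context saved, return-PC = 6 --

SAVED = 0x20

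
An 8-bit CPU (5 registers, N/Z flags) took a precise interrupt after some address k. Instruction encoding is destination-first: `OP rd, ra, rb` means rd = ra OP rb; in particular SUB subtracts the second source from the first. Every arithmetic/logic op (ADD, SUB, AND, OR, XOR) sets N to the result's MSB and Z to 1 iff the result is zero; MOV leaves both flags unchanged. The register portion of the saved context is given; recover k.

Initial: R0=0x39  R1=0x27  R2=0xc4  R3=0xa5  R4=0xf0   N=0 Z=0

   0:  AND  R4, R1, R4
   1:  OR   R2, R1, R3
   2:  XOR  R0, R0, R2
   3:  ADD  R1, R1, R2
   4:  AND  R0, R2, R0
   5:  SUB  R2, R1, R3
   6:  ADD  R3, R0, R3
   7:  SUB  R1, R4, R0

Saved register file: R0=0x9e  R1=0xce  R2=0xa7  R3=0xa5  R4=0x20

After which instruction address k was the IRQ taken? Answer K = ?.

after  0: R0=0x39 R1=0x27 R2=0xc4 R3=0xa5 R4=0x20  N=0 Z=0
after  1: R0=0x39 R1=0x27 R2=0xa7 R3=0xa5 R4=0x20  N=1 Z=0
after  2: R0=0x9e R1=0x27 R2=0xa7 R3=0xa5 R4=0x20  N=1 Z=0
after  3: R0=0x9e R1=0xce R2=0xa7 R3=0xa5 R4=0x20  N=1 Z=0
-- IRQ taken; context saved, return-PC = 4 --

K = 3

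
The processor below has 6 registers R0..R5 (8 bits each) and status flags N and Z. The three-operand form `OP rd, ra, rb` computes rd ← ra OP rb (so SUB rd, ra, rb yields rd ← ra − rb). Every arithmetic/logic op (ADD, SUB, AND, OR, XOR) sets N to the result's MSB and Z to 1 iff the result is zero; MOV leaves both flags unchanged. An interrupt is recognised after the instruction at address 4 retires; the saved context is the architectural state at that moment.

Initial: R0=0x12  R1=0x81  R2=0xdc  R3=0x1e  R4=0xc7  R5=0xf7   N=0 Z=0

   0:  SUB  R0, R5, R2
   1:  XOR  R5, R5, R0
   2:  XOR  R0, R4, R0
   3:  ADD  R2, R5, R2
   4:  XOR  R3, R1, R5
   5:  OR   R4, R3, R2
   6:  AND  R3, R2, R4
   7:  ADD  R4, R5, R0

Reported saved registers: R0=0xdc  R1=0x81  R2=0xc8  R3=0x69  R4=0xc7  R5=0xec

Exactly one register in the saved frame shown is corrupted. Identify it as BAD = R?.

BAD = R3

after  0: R0=0x1b R1=0x81 R2=0xdc R3=0x1e R4=0xc7 R5=0xf7  N=0 Z=0
after  1: R0=0x1b R1=0x81 R2=0xdc R3=0x1e R4=0xc7 R5=0xec  N=1 Z=0
after  2: R0=0xdc R1=0x81 R2=0xdc R3=0x1e R4=0xc7 R5=0xec  N=1 Z=0
after  3: R0=0xdc R1=0x81 R2=0xc8 R3=0x1e R4=0xc7 R5=0xec  N=1 Z=0
after  4: R0=0xdc R1=0x81 R2=0xc8 R3=0x6d R4=0xc7 R5=0xec  N=0 Z=0
-- IRQ taken; context saved, return-PC = 5 --
mismatch: R3: reported 0x69 vs actual 0x6d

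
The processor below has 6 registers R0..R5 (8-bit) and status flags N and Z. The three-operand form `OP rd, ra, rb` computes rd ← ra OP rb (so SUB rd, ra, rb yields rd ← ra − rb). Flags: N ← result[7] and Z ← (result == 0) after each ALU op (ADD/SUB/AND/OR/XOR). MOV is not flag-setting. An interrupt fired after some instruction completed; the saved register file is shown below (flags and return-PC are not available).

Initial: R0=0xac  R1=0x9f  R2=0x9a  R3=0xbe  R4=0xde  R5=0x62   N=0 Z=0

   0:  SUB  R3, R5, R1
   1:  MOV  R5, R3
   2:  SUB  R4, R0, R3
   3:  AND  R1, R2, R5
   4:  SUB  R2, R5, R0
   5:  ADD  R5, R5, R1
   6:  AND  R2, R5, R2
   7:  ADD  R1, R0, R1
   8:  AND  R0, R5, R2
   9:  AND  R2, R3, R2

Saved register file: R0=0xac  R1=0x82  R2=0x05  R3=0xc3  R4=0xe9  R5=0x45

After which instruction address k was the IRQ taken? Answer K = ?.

K = 6

after  0: R0=0xac R1=0x9f R2=0x9a R3=0xc3 R4=0xde R5=0x62  N=1 Z=0
after  1: R0=0xac R1=0x9f R2=0x9a R3=0xc3 R4=0xde R5=0xc3  N=1 Z=0
after  2: R0=0xac R1=0x9f R2=0x9a R3=0xc3 R4=0xe9 R5=0xc3  N=1 Z=0
after  3: R0=0xac R1=0x82 R2=0x9a R3=0xc3 R4=0xe9 R5=0xc3  N=1 Z=0
after  4: R0=0xac R1=0x82 R2=0x17 R3=0xc3 R4=0xe9 R5=0xc3  N=0 Z=0
after  5: R0=0xac R1=0x82 R2=0x17 R3=0xc3 R4=0xe9 R5=0x45  N=0 Z=0
after  6: R0=0xac R1=0x82 R2=0x05 R3=0xc3 R4=0xe9 R5=0x45  N=0 Z=0
-- IRQ taken; context saved, return-PC = 7 --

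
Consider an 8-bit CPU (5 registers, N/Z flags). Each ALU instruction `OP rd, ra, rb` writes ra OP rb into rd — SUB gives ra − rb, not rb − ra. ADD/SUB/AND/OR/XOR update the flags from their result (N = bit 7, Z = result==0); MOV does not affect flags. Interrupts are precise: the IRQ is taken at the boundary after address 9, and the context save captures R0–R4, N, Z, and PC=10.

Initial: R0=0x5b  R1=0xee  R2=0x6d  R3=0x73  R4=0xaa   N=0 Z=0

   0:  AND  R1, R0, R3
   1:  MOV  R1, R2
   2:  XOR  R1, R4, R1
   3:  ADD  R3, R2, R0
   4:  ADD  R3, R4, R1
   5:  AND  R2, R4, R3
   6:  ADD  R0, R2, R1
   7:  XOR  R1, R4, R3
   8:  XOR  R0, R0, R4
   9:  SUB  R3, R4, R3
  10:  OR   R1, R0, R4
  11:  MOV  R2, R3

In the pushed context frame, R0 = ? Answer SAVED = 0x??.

SAVED = 0x4d

after  0: R0=0x5b R1=0x53 R2=0x6d R3=0x73 R4=0xaa  N=0 Z=0
after  1: R0=0x5b R1=0x6d R2=0x6d R3=0x73 R4=0xaa  N=0 Z=0
after  2: R0=0x5b R1=0xc7 R2=0x6d R3=0x73 R4=0xaa  N=1 Z=0
after  3: R0=0x5b R1=0xc7 R2=0x6d R3=0xc8 R4=0xaa  N=1 Z=0
after  4: R0=0x5b R1=0xc7 R2=0x6d R3=0x71 R4=0xaa  N=0 Z=0
after  5: R0=0x5b R1=0xc7 R2=0x20 R3=0x71 R4=0xaa  N=0 Z=0
after  6: R0=0xe7 R1=0xc7 R2=0x20 R3=0x71 R4=0xaa  N=1 Z=0
after  7: R0=0xe7 R1=0xdb R2=0x20 R3=0x71 R4=0xaa  N=1 Z=0
after  8: R0=0x4d R1=0xdb R2=0x20 R3=0x71 R4=0xaa  N=0 Z=0
after  9: R0=0x4d R1=0xdb R2=0x20 R3=0x39 R4=0xaa  N=0 Z=0
-- IRQ taken; context saved, return-PC = 10 --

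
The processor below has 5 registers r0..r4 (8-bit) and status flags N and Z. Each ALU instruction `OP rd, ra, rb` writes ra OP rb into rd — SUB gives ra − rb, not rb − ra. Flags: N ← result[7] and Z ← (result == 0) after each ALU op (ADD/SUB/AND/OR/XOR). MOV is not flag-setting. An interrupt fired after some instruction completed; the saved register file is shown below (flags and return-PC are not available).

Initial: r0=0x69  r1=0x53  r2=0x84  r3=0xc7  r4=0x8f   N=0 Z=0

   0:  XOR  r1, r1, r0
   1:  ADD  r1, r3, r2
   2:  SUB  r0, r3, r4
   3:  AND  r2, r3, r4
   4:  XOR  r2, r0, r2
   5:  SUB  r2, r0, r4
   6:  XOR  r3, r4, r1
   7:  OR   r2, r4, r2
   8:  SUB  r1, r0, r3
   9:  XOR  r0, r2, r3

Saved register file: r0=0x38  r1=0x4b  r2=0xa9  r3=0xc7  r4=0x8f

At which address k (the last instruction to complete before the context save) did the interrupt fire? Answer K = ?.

K = 5

after  0: r0=0x69 r1=0x3a r2=0x84 r3=0xc7 r4=0x8f  N=0 Z=0
after  1: r0=0x69 r1=0x4b r2=0x84 r3=0xc7 r4=0x8f  N=0 Z=0
after  2: r0=0x38 r1=0x4b r2=0x84 r3=0xc7 r4=0x8f  N=0 Z=0
after  3: r0=0x38 r1=0x4b r2=0x87 r3=0xc7 r4=0x8f  N=1 Z=0
after  4: r0=0x38 r1=0x4b r2=0xbf r3=0xc7 r4=0x8f  N=1 Z=0
after  5: r0=0x38 r1=0x4b r2=0xa9 r3=0xc7 r4=0x8f  N=1 Z=0
-- IRQ taken; context saved, return-PC = 6 --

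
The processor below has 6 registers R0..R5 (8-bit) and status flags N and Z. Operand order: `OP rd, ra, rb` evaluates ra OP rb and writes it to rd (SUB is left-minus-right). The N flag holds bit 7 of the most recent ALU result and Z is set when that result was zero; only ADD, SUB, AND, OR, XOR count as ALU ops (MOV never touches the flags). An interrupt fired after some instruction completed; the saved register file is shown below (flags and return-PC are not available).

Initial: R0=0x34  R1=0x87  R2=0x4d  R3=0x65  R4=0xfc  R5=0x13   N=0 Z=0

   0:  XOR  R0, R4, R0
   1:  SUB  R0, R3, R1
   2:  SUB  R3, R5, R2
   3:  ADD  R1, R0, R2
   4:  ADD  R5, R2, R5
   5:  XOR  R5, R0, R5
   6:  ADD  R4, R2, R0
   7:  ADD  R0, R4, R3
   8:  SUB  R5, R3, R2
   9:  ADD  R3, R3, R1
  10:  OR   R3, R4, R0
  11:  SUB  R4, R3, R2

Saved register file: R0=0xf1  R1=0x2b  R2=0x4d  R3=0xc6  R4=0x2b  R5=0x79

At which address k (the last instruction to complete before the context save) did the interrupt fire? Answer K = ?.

after  0: R0=0xc8 R1=0x87 R2=0x4d R3=0x65 R4=0xfc R5=0x13  N=1 Z=0
after  1: R0=0xde R1=0x87 R2=0x4d R3=0x65 R4=0xfc R5=0x13  N=1 Z=0
after  2: R0=0xde R1=0x87 R2=0x4d R3=0xc6 R4=0xfc R5=0x13  N=1 Z=0
after  3: R0=0xde R1=0x2b R2=0x4d R3=0xc6 R4=0xfc R5=0x13  N=0 Z=0
after  4: R0=0xde R1=0x2b R2=0x4d R3=0xc6 R4=0xfc R5=0x60  N=0 Z=0
after  5: R0=0xde R1=0x2b R2=0x4d R3=0xc6 R4=0xfc R5=0xbe  N=1 Z=0
after  6: R0=0xde R1=0x2b R2=0x4d R3=0xc6 R4=0x2b R5=0xbe  N=0 Z=0
after  7: R0=0xf1 R1=0x2b R2=0x4d R3=0xc6 R4=0x2b R5=0xbe  N=1 Z=0
after  8: R0=0xf1 R1=0x2b R2=0x4d R3=0xc6 R4=0x2b R5=0x79  N=0 Z=0
-- IRQ taken; context saved, return-PC = 9 --

K = 8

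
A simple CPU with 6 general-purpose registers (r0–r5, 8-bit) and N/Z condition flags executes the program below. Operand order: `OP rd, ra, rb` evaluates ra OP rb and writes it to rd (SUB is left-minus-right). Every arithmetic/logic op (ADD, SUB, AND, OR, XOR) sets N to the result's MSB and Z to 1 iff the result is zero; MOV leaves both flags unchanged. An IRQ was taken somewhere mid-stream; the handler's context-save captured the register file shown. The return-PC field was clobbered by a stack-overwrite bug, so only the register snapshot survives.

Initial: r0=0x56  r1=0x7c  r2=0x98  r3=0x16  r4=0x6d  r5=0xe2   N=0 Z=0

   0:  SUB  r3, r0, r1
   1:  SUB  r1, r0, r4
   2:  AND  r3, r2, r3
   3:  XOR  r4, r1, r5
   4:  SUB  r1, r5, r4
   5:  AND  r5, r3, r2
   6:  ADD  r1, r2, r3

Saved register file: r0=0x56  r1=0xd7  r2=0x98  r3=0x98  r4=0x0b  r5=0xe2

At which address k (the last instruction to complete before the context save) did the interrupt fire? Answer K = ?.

K = 4

after  0: r0=0x56 r1=0x7c r2=0x98 r3=0xda r4=0x6d r5=0xe2  N=1 Z=0
after  1: r0=0x56 r1=0xe9 r2=0x98 r3=0xda r4=0x6d r5=0xe2  N=1 Z=0
after  2: r0=0x56 r1=0xe9 r2=0x98 r3=0x98 r4=0x6d r5=0xe2  N=1 Z=0
after  3: r0=0x56 r1=0xe9 r2=0x98 r3=0x98 r4=0x0b r5=0xe2  N=0 Z=0
after  4: r0=0x56 r1=0xd7 r2=0x98 r3=0x98 r4=0x0b r5=0xe2  N=1 Z=0
-- IRQ taken; context saved, return-PC = 5 --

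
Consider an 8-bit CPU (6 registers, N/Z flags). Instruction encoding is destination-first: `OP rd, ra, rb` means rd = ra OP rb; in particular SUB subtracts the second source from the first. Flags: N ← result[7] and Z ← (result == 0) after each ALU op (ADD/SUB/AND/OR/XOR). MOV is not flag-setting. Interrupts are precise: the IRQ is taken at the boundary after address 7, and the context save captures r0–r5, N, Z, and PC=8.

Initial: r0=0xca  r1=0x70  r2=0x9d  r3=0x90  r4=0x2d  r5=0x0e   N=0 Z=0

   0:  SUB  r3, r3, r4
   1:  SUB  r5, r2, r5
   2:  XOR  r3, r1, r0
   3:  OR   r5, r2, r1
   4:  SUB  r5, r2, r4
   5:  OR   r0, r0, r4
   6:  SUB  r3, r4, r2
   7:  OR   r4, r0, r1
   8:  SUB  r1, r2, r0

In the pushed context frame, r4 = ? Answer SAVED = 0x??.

SAVED = 0xff

after  0: r0=0xca r1=0x70 r2=0x9d r3=0x63 r4=0x2d r5=0x0e  N=0 Z=0
after  1: r0=0xca r1=0x70 r2=0x9d r3=0x63 r4=0x2d r5=0x8f  N=1 Z=0
after  2: r0=0xca r1=0x70 r2=0x9d r3=0xba r4=0x2d r5=0x8f  N=1 Z=0
after  3: r0=0xca r1=0x70 r2=0x9d r3=0xba r4=0x2d r5=0xfd  N=1 Z=0
after  4: r0=0xca r1=0x70 r2=0x9d r3=0xba r4=0x2d r5=0x70  N=0 Z=0
after  5: r0=0xef r1=0x70 r2=0x9d r3=0xba r4=0x2d r5=0x70  N=1 Z=0
after  6: r0=0xef r1=0x70 r2=0x9d r3=0x90 r4=0x2d r5=0x70  N=1 Z=0
after  7: r0=0xef r1=0x70 r2=0x9d r3=0x90 r4=0xff r5=0x70  N=1 Z=0
-- IRQ taken; context saved, return-PC = 8 --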